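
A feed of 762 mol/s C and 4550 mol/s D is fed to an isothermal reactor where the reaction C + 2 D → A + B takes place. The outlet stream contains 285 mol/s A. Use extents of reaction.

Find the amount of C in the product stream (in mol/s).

477 mol/s

For A: n = n₀ + 1ξ → 285 = 0 + 1ξ, giving ξ = 285 mol/s.
Outlet amounts (n = n₀ + ν ξ):
  C: 762 − 1(285) = 477
  D: 4550 − 2(285) = 3980
  A: 0 + 1(285) = 285
  B: 0 + 1(285) = 285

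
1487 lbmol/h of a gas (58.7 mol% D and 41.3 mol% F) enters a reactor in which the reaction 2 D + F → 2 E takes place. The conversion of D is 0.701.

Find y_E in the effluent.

D reacted = 0.701 × 872.9 = 611.9 lbmol/h; ν_D = −2, so ξ = 611.9/2 = 305.9 lbmol/h.
Outlet amounts (n = n₀ + ν ξ):
  D: 872.9 − 2(305.9) = 261
  F: 614.1 − 1(305.9) = 308.2
  E: 0 + 2(305.9) = 611.9
Total out = 1181 lbmol/h; y_E = 611.9 / 1181 = 0.5181.

0.518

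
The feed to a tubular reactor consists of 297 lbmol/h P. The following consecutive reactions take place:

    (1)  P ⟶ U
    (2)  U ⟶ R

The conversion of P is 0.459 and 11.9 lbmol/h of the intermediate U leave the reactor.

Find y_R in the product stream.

0.419

Conversion of P: P consumed = 1ξ₁ = 0.459 × 297 → ξ₁ = 136.3 lbmol/h.
U balance: n_U = 0 + 1ξ₁ − 1ξ₂ = 11.9 → ξ₂ = (1·136.3 − 11.9)/1 = 124.4 lbmol/h.
Outlet amounts (n = n₀ + Σ ν·ξ):
  P: 297 − 1(136.3) = 160.7
  U: 0 + 1(136.3) − 1(124.4) = 11.9
  R: 0 + 1(124.4) = 124.4
Total out = 297 lbmol/h; y_R = 124.4 / 297 = 0.4189.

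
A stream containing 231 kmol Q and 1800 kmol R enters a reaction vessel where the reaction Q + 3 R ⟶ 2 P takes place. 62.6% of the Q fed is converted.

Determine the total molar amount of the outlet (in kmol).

1740 kmol

Q reacted = 0.626 × 231 = 144.6 kmol; ν_Q = −1, so ξ = 144.6/1 = 144.6 kmol.
Outlet amounts (n = n₀ + ν ξ):
  Q: 231 − 1(144.6) = 86.39
  R: 1800 − 3(144.6) = 1366
  P: 0 + 2(144.6) = 289.2
Total out = 86.39 + 1366 + 289.2 = 1742 kmol.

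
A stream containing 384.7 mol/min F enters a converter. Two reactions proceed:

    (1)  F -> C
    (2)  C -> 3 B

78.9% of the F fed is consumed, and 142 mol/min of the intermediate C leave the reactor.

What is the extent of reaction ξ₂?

ξ₂ = 162 mol/min

Conversion of F: F consumed = 1ξ₁ = 0.789 × 384.7 → ξ₁ = 303.5 mol/min.
C balance: n_C = 0 + 1ξ₁ − 1ξ₂ = 142 → ξ₂ = (1·303.5 − 142)/1 = 161.5 mol/min.
Outlet amounts (n = n₀ + Σ ν·ξ):
  F: 384.7 − 1(303.5) = 81.17
  C: 0 + 1(303.5) − 1(161.5) = 142
  B: 0 + 3(161.5) = 484.6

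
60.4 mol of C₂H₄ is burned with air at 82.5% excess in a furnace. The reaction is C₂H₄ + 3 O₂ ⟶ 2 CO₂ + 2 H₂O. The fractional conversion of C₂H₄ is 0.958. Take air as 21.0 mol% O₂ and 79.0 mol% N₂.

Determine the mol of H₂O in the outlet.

116 mol

Stoichiometric O₂ = 3 × 60.4 = 181.2 mol; O₂ fed = 181.2 × 1.825 = 330.7 mol.
N₂ fed = 330.7 × 79/21 = 1244 mol.
Fuel reacted = 0.958 × 60.4 → ξ = 57.86 mol.
Outlet (n = n₀ + ν ξ):
  C₂H₄: 60.4 − 1(57.86) = 2.537
  O₂: 330.7 − 3(57.86) = 157.1
  N₂: 1244 (inert)
  CO₂: 0 + 2(57.86) = 115.7
  H₂O: 0 + 2(57.86) = 115.7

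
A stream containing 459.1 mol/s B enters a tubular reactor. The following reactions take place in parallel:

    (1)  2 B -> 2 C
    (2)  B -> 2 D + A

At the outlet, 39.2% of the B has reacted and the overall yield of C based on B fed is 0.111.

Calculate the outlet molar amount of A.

Yield of C: 2ξ₁ / 459.1 = 0.111 → ξ₁ = 25.48 mol/s.
Conversion of B: 2ξ₁ + 1ξ₂ = 0.392 × 459.1 = 180 → ξ₂ = 129 mol/s.
Outlet amounts (n = n₀ + Σ ν·ξ):
  B: 459.1 − 2(25.48) − 1(129) = 279.1
  C: 0 + 2(25.48) = 50.96
  D: 0 + 2(129) = 258
  A: 0 + 1(129) = 129

129 mol/s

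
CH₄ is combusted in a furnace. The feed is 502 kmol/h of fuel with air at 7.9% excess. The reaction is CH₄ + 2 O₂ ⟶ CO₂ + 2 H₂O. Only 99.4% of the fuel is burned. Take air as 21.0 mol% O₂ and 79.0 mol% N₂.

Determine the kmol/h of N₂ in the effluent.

4080 kmol/h

Stoichiometric O₂ = 2 × 502 = 1004 kmol/h; O₂ fed = 1004 × 1.079 = 1083 kmol/h.
N₂ fed = 1083 × 79/21 = 4075 kmol/h.
Fuel reacted = 0.994 × 502 → ξ = 499 kmol/h.
Outlet (n = n₀ + ν ξ):
  CH₄: 502 − 1(499) = 3.012
  O₂: 1083 − 2(499) = 85.34
  N₂: 4075 (inert)
  CO₂: 0 + 1(499) = 499
  H₂O: 0 + 2(499) = 998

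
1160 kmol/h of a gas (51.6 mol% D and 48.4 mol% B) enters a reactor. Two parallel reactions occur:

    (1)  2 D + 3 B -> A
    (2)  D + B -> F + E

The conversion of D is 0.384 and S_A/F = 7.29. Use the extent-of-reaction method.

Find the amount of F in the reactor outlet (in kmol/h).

Conversion of D: D consumed = 0.384 × 598.6 = 229.8 kmol/h = 2ξ₁ + 1ξ₂.
Selectivity: 1ξ₁ / (1ξ₂) = 7.29 → ξ₁ = 7.29 ξ₂.
Substitute: (2·7.29 + 1) ξ₂ = 229.8 → ξ₂ = 14.75 kmol/h, ξ₁ = 107.5 kmol/h.
Outlet amounts (n = n₀ + Σ ν·ξ):
  D: 598.6 − 2(107.5) − 1(14.75) = 368.7
  B: 561.4 − 3(107.5) − 1(14.75) = 224
  A: 0 + 1(107.5) = 107.5
  F: 0 + 1(14.75) = 14.75
  E: 0 + 1(14.75) = 14.75

14.8 kmol/h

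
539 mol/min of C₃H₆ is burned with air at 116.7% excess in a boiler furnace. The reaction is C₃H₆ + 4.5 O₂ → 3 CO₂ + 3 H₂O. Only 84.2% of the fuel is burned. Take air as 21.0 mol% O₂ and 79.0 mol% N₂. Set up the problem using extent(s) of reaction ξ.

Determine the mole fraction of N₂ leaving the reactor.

0.767

Stoichiometric O₂ = 4.5 × 539 = 2426 mol/min; O₂ fed = 2426 × 2.167 = 5256 mol/min.
N₂ fed = 5256 × 79/21 = 19770 mol/min.
Fuel reacted = 0.842 × 539 → ξ = 453.8 mol/min.
Outlet (n = n₀ + ν ξ):
  C₃H₆: 539 − 1(453.8) = 85.16
  O₂: 5256 − 4.5(453.8) = 3214
  N₂: 19770 (inert)
  CO₂: 0 + 3(453.8) = 1362
  H₂O: 0 + 3(453.8) = 1362
Total out = 25790 mol/min; y_N₂ = 19770 / 25790 = 0.7665.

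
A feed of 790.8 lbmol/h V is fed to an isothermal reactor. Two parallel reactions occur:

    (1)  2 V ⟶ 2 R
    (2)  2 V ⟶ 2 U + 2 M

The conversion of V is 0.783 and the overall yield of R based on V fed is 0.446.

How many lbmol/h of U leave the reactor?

Yield of R: 2ξ₁ / 790.8 = 0.446 → ξ₁ = 176.3 lbmol/h.
Conversion of V: 2ξ₁ + 2ξ₂ = 0.783 × 790.8 = 619.2 → ξ₂ = 133.2 lbmol/h.
Outlet amounts (n = n₀ + Σ ν·ξ):
  V: 790.8 − 2(176.3) − 2(133.2) = 171.6
  R: 0 + 2(176.3) = 352.7
  U: 0 + 2(133.2) = 266.5
  M: 0 + 2(133.2) = 266.5

266 lbmol/h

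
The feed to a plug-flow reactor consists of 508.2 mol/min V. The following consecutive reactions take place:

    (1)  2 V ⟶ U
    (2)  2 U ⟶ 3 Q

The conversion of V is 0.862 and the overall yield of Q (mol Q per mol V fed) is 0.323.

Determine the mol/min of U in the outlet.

110 mol/min

Conversion of V: V consumed = 2ξ₁ = 0.862 × 508.2 → ξ₁ = 219 mol/min.
Yield of Q: 3ξ₂ / 508.2 = 0.323 → ξ₂ = 54.72 mol/min.
Outlet amounts (n = n₀ + Σ ν·ξ):
  V: 508.2 − 2(219) = 70.13
  U: 0 + 1(219) − 2(54.72) = 109.6
  Q: 0 + 3(54.72) = 164.1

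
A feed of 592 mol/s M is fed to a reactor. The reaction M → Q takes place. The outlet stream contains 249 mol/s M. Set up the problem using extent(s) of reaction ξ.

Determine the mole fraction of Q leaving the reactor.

0.579

For M: n = n₀ − 1ξ → 249 = 592 − 1ξ, giving ξ = 343 mol/s.
Outlet amounts (n = n₀ + ν ξ):
  M: 592 − 1(343) = 249
  Q: 0 + 1(343) = 343
Total out = 592 mol/s; y_Q = 343 / 592 = 0.5794.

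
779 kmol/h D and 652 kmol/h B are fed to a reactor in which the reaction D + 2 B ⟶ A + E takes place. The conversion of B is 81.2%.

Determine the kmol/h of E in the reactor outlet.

265 kmol/h

B reacted = 0.812 × 652 = 529.4 kmol/h; ν_B = −2, so ξ = 529.4/2 = 264.7 kmol/h.
Outlet amounts (n = n₀ + ν ξ):
  D: 779 − 1(264.7) = 514.3
  B: 652 − 2(264.7) = 122.6
  A: 0 + 1(264.7) = 264.7
  E: 0 + 1(264.7) = 264.7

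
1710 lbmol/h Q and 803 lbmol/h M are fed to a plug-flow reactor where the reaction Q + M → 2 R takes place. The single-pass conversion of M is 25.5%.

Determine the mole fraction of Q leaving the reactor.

M reacted = 0.255 × 803 = 204.8 lbmol/h; ν_M = −1, so ξ = 204.8/1 = 204.8 lbmol/h.
Outlet amounts (n = n₀ + ν ξ):
  Q: 1710 − 1(204.8) = 1505
  M: 803 − 1(204.8) = 598.2
  R: 0 + 2(204.8) = 409.5
Total out = 2513 lbmol/h; y_Q = 1505 / 2513 = 0.599.

0.599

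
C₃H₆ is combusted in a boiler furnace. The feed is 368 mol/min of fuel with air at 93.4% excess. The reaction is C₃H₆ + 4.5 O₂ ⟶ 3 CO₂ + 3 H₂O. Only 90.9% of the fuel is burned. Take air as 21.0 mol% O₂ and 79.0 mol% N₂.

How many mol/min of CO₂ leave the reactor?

1000 mol/min

Stoichiometric O₂ = 4.5 × 368 = 1656 mol/min; O₂ fed = 1656 × 1.934 = 3203 mol/min.
N₂ fed = 3203 × 79/21 = 12050 mol/min.
Fuel reacted = 0.909 × 368 → ξ = 334.5 mol/min.
Outlet (n = n₀ + ν ξ):
  C₃H₆: 368 − 1(334.5) = 33.49
  O₂: 3203 − 4.5(334.5) = 1697
  N₂: 12050 (inert)
  CO₂: 0 + 3(334.5) = 1004
  H₂O: 0 + 3(334.5) = 1004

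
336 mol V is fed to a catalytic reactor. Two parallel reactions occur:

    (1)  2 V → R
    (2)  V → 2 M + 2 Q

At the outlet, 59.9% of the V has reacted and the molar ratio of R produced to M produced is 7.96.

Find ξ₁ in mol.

Conversion of V: V consumed = 0.599 × 336 = 201.3 mol = 2ξ₁ + 1ξ₂.
Selectivity: 1ξ₁ / (2ξ₂) = 7.96 → ξ₁ = 15.92 ξ₂.
Substitute: (2·15.92 + 1) ξ₂ = 201.3 → ξ₂ = 6.129 mol, ξ₁ = 97.57 mol.
Outlet amounts (n = n₀ + Σ ν·ξ):
  V: 336 − 2(97.57) − 1(6.129) = 134.7
  R: 0 + 1(97.57) = 97.57
  M: 0 + 2(6.129) = 12.26
  Q: 0 + 2(6.129) = 12.26

ξ₁ = 97.6 mol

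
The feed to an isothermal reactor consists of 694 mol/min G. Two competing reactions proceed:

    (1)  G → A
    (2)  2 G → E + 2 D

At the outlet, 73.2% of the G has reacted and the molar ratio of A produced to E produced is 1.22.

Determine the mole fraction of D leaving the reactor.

Conversion of G: G consumed = 0.732 × 694 = 508 mol/min = 1ξ₁ + 2ξ₂.
Selectivity: 1ξ₁ / (1ξ₂) = 1.22 → ξ₁ = 1.22 ξ₂.
Substitute: (1·1.22 + 2) ξ₂ = 508 → ξ₂ = 157.8 mol/min, ξ₁ = 192.5 mol/min.
Outlet amounts (n = n₀ + Σ ν·ξ):
  G: 694 − 1(192.5) − 2(157.8) = 186
  A: 0 + 1(192.5) = 192.5
  E: 0 + 1(157.8) = 157.8
  D: 0 + 2(157.8) = 315.5
Total out = 851.8 mol/min; y_D = 315.5 / 851.8 = 0.3704.

0.37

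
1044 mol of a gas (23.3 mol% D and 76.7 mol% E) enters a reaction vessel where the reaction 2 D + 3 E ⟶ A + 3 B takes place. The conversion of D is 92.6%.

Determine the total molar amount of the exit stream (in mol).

D reacted = 0.926 × 243.3 = 225.3 mol; ν_D = −2, so ξ = 225.3/2 = 112.6 mol.
Outlet amounts (n = n₀ + ν ξ):
  D: 243.3 − 2(112.6) = 18
  E: 800.7 − 3(112.6) = 462.9
  A: 0 + 1(112.6) = 112.6
  B: 0 + 3(112.6) = 337.9
Total out = 18 + 462.9 + 112.6 + 337.9 = 931.4 mol.

931 mol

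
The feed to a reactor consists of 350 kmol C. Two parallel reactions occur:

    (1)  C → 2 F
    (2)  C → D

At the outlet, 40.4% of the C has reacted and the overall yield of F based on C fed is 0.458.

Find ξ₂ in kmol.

ξ₂ = 61.2 kmol

Yield of F: 2ξ₁ / 350 = 0.458 → ξ₁ = 80.15 kmol.
Conversion of C: 1ξ₁ + 1ξ₂ = 0.404 × 350 = 141.4 → ξ₂ = 61.25 kmol.
Outlet amounts (n = n₀ + Σ ν·ξ):
  C: 350 − 1(80.15) − 1(61.25) = 208.6
  F: 0 + 2(80.15) = 160.3
  D: 0 + 1(61.25) = 61.25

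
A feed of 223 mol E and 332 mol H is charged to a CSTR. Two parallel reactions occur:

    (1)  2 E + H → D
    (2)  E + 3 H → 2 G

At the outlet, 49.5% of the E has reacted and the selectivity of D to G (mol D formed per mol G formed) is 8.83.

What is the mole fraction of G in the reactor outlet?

0.0138

Conversion of E: E consumed = 0.495 × 223 = 110.4 mol = 2ξ₁ + 1ξ₂.
Selectivity: 1ξ₁ / (2ξ₂) = 8.83 → ξ₁ = 17.66 ξ₂.
Substitute: (2·17.66 + 1) ξ₂ = 110.4 → ξ₂ = 3.039 mol, ξ₁ = 53.67 mol.
Outlet amounts (n = n₀ + Σ ν·ξ):
  E: 223 − 2(53.67) − 1(3.039) = 112.6
  H: 332 − 1(53.67) − 3(3.039) = 269.2
  D: 0 + 1(53.67) = 53.67
  G: 0 + 2(3.039) = 6.078
Total out = 441.6 mol; y_G = 6.078 / 441.6 = 0.01377.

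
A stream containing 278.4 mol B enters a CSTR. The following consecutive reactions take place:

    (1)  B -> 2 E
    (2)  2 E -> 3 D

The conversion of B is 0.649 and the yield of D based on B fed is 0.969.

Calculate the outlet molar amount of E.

182 mol

Conversion of B: B consumed = 1ξ₁ = 0.649 × 278.4 → ξ₁ = 180.7 mol.
Yield of D: 3ξ₂ / 278.4 = 0.969 → ξ₂ = 89.92 mol.
Outlet amounts (n = n₀ + Σ ν·ξ):
  B: 278.4 − 1(180.7) = 97.72
  E: 0 + 2(180.7) − 2(89.92) = 181.5
  D: 0 + 3(89.92) = 269.8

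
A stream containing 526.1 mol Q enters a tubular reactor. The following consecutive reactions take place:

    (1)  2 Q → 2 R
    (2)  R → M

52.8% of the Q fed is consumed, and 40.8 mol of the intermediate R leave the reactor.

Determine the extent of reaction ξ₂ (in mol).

Conversion of Q: Q consumed = 2ξ₁ = 0.528 × 526.1 → ξ₁ = 138.9 mol.
R balance: n_R = 0 + 2ξ₁ − 1ξ₂ = 40.8 → ξ₂ = (2·138.9 − 40.8)/1 = 237 mol.
Outlet amounts (n = n₀ + Σ ν·ξ):
  Q: 526.1 − 2(138.9) = 248.3
  R: 0 + 2(138.9) − 1(237) = 40.8
  M: 0 + 1(237) = 237

ξ₂ = 237 mol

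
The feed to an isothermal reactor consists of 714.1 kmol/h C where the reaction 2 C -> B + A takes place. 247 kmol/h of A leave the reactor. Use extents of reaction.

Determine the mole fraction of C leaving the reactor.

For A: n = n₀ + 1ξ → 247 = 0 + 1ξ, giving ξ = 247 kmol/h.
Outlet amounts (n = n₀ + ν ξ):
  C: 714.1 − 2(247) = 220.1
  B: 0 + 1(247) = 247
  A: 0 + 1(247) = 247
Total out = 714.1 kmol/h; y_C = 220.1 / 714.1 = 0.3082.

0.308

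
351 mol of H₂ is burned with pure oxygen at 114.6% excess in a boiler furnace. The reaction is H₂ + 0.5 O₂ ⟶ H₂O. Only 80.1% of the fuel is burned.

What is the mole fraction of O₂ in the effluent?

0.402

Stoichiometric O₂ = 0.5 × 351 = 175.5 mol; O₂ fed = 175.5 × 2.146 = 376.6 mol.
Fuel reacted = 0.801 × 351 → ξ = 281.2 mol.
Outlet (n = n₀ + ν ξ):
  H₂: 351 − 1(281.2) = 69.85
  O₂: 376.6 − 0.5(281.2) = 236
  H₂O: 0 + 1(281.2) = 281.2
Total out = 587 mol; y_O₂ = 236 / 587 = 0.4021.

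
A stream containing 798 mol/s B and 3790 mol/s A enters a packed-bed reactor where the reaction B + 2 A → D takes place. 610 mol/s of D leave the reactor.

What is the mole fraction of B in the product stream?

For D: n = n₀ + 1ξ → 610 = 0 + 1ξ, giving ξ = 610 mol/s.
Outlet amounts (n = n₀ + ν ξ):
  B: 798 − 1(610) = 188
  A: 3790 − 2(610) = 2570
  D: 0 + 1(610) = 610
Total out = 3368 mol/s; y_B = 188 / 3368 = 0.05582.

0.0558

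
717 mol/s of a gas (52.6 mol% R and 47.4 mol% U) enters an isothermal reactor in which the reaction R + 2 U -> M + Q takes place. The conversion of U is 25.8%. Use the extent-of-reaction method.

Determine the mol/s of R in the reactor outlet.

333 mol/s

U reacted = 0.258 × 339.9 = 87.68 mol/s; ν_U = −2, so ξ = 87.68/2 = 43.84 mol/s.
Outlet amounts (n = n₀ + ν ξ):
  R: 377.1 − 1(43.84) = 333.3
  U: 339.9 − 2(43.84) = 252.2
  M: 0 + 1(43.84) = 43.84
  Q: 0 + 1(43.84) = 43.84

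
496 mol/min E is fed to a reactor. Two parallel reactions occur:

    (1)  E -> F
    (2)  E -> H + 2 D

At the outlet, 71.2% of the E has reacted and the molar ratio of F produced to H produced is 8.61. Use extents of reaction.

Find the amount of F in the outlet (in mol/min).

Conversion of E: E consumed = 0.712 × 496 = 353.2 mol/min = 1ξ₁ + 1ξ₂.
Selectivity: 1ξ₁ / (1ξ₂) = 8.61 → ξ₁ = 8.61 ξ₂.
Substitute: (1·8.61 + 1) ξ₂ = 353.2 → ξ₂ = 36.75 mol/min, ξ₁ = 316.4 mol/min.
Outlet amounts (n = n₀ + Σ ν·ξ):
  E: 496 − 1(316.4) − 1(36.75) = 142.8
  F: 0 + 1(316.4) = 316.4
  H: 0 + 1(36.75) = 36.75
  D: 0 + 2(36.75) = 73.5

316 mol/min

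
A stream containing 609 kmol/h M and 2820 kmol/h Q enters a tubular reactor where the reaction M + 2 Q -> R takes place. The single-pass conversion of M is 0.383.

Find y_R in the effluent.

0.0787

M reacted = 0.383 × 609 = 233.2 kmol/h; ν_M = −1, so ξ = 233.2/1 = 233.2 kmol/h.
Outlet amounts (n = n₀ + ν ξ):
  M: 609 − 1(233.2) = 375.8
  Q: 2820 − 2(233.2) = 2354
  R: 0 + 1(233.2) = 233.2
Total out = 2963 kmol/h; y_R = 233.2 / 2963 = 0.07873.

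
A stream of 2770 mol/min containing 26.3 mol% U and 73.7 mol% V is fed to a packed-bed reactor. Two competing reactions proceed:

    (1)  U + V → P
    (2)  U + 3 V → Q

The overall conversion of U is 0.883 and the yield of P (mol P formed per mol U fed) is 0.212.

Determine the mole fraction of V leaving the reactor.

Yield of P: 1ξ₁ / 728.5 = 0.212 → ξ₁ = 154.4 mol/min.
Conversion of U: 1ξ₁ + 1ξ₂ = 0.883 × 728.5 = 643.3 → ξ₂ = 488.8 mol/min.
Outlet amounts (n = n₀ + Σ ν·ξ):
  U: 728.5 − 1(154.4) − 1(488.8) = 85.24
  V: 2041 − 1(154.4) − 3(488.8) = 420.6
  P: 0 + 1(154.4) = 154.4
  Q: 0 + 1(488.8) = 488.8
Total out = 1149 mol/min; y_V = 420.6 / 1149 = 0.366.

0.366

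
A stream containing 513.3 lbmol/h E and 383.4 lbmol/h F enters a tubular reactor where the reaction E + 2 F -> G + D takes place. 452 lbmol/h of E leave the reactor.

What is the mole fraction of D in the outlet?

For E: n = n₀ − 1ξ → 452 = 513.3 − 1ξ, giving ξ = 61.3 lbmol/h.
Outlet amounts (n = n₀ + ν ξ):
  E: 513.3 − 1(61.3) = 452
  F: 383.4 − 2(61.3) = 260.8
  G: 0 + 1(61.3) = 61.3
  D: 0 + 1(61.3) = 61.3
Total out = 835.4 lbmol/h; y_D = 61.3 / 835.4 = 0.07338.

0.0734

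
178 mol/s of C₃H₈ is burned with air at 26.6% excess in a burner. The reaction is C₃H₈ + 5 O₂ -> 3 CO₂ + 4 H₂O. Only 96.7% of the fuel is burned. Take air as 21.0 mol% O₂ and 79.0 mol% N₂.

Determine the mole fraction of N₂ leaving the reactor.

Stoichiometric O₂ = 5 × 178 = 890 mol/s; O₂ fed = 890 × 1.266 = 1127 mol/s.
N₂ fed = 1127 × 79/21 = 4239 mol/s.
Fuel reacted = 0.967 × 178 → ξ = 172.1 mol/s.
Outlet (n = n₀ + ν ξ):
  C₃H₈: 178 − 1(172.1) = 5.874
  O₂: 1127 − 5(172.1) = 266.1
  N₂: 4239 (inert)
  CO₂: 0 + 3(172.1) = 516.4
  H₂O: 0 + 4(172.1) = 688.5
Total out = 5716 mol/s; y_N₂ = 4239 / 5716 = 0.7416.

0.742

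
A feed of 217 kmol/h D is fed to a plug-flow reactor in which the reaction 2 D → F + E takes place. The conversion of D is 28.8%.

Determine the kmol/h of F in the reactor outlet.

D reacted = 0.288 × 217 = 62.5 kmol/h; ν_D = −2, so ξ = 62.5/2 = 31.25 kmol/h.
Outlet amounts (n = n₀ + ν ξ):
  D: 217 − 2(31.25) = 154.5
  F: 0 + 1(31.25) = 31.25
  E: 0 + 1(31.25) = 31.25

31.2 kmol/h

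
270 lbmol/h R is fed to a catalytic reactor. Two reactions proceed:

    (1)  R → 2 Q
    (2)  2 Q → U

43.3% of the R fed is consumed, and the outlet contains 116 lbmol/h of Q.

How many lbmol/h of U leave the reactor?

58.9 lbmol/h

Conversion of R: R consumed = 1ξ₁ = 0.433 × 270 → ξ₁ = 116.9 lbmol/h.
Q balance: n_Q = 0 + 2ξ₁ − 2ξ₂ = 116 → ξ₂ = (2·116.9 − 116)/2 = 58.91 lbmol/h.
Outlet amounts (n = n₀ + Σ ν·ξ):
  R: 270 − 1(116.9) = 153.1
  Q: 0 + 2(116.9) − 2(58.91) = 116
  U: 0 + 1(58.91) = 58.91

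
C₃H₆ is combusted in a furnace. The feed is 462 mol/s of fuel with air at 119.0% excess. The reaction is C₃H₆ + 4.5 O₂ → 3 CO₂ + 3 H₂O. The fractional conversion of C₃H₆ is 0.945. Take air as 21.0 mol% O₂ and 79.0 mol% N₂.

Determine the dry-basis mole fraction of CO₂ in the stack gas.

0.0622

Stoichiometric O₂ = 4.5 × 462 = 2079 mol/s; O₂ fed = 2079 × 2.190 = 4553 mol/s.
N₂ fed = 4553 × 79/21 = 17130 mol/s.
Fuel reacted = 0.945 × 462 → ξ = 436.6 mol/s.
Outlet (n = n₀ + ν ξ):
  C₃H₆: 462 − 1(436.6) = 25.41
  O₂: 4553 − 4.5(436.6) = 2588
  N₂: 17130 (inert)
  CO₂: 0 + 3(436.6) = 1310
  H₂O: 0 + 3(436.6) = 1310
Dry total = 21050 mol/s; y_CO₂ (dry) = 1310 / 21050 = 0.06222.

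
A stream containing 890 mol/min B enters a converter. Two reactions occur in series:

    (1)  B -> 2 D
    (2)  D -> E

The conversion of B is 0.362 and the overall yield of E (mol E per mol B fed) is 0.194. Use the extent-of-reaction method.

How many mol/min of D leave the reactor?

472 mol/min

Conversion of B: B consumed = 1ξ₁ = 0.362 × 890 → ξ₁ = 322.2 mol/min.
Yield of E: 1ξ₂ / 890 = 0.194 → ξ₂ = 172.7 mol/min.
Outlet amounts (n = n₀ + Σ ν·ξ):
  B: 890 − 1(322.2) = 567.8
  D: 0 + 2(322.2) − 1(172.7) = 471.7
  E: 0 + 1(172.7) = 172.7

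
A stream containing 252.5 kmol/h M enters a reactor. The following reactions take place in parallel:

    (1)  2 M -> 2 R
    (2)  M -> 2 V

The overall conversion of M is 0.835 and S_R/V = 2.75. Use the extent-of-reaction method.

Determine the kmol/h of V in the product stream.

64.9 kmol/h

Conversion of M: M consumed = 0.835 × 252.5 = 210.8 kmol/h = 2ξ₁ + 1ξ₂.
Selectivity: 2ξ₁ / (2ξ₂) = 2.75 → ξ₁ = 2.75 ξ₂.
Substitute: (2·2.75 + 1) ξ₂ = 210.8 → ξ₂ = 32.44 kmol/h, ξ₁ = 89.2 kmol/h.
Outlet amounts (n = n₀ + Σ ν·ξ):
  M: 252.5 − 2(89.2) − 1(32.44) = 41.66
  R: 0 + 2(89.2) = 178.4
  V: 0 + 2(32.44) = 64.87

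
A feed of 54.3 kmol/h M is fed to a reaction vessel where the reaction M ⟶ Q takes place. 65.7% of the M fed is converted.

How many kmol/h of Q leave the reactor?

M reacted = 0.657 × 54.3 = 35.68 kmol/h; ν_M = −1, so ξ = 35.68/1 = 35.68 kmol/h.
Outlet amounts (n = n₀ + ν ξ):
  M: 54.3 − 1(35.68) = 18.62
  Q: 0 + 1(35.68) = 35.68

35.7 kmol/h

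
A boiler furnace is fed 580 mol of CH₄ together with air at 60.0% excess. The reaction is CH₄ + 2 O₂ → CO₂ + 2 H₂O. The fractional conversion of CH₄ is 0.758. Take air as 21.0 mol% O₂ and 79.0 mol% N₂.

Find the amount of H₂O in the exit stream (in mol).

Stoichiometric O₂ = 2 × 580 = 1160 mol; O₂ fed = 1160 × 1.600 = 1856 mol.
N₂ fed = 1856 × 79/21 = 6982 mol.
Fuel reacted = 0.758 × 580 → ξ = 439.6 mol.
Outlet (n = n₀ + ν ξ):
  CH₄: 580 − 1(439.6) = 140.4
  O₂: 1856 − 2(439.6) = 976.7
  N₂: 6982 (inert)
  CO₂: 0 + 1(439.6) = 439.6
  H₂O: 0 + 2(439.6) = 879.3

879 mol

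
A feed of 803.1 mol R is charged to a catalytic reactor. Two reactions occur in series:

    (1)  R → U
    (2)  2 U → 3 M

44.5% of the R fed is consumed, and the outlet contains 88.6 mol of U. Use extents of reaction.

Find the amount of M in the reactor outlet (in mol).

Conversion of R: R consumed = 1ξ₁ = 0.445 × 803.1 → ξ₁ = 357.4 mol.
U balance: n_U = 0 + 1ξ₁ − 2ξ₂ = 88.6 → ξ₂ = (1·357.4 − 88.6)/2 = 134.4 mol.
Outlet amounts (n = n₀ + Σ ν·ξ):
  R: 803.1 − 1(357.4) = 445.7
  U: 0 + 1(357.4) − 2(134.4) = 88.6
  M: 0 + 3(134.4) = 403.2

403 mol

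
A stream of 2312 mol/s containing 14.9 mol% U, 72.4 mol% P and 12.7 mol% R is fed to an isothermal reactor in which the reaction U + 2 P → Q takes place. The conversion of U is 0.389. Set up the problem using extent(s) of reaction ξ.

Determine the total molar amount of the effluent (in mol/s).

2040 mol/s

U reacted = 0.389 × 344.5 = 134 mol/s; ν_U = −1, so ξ = 134/1 = 134 mol/s.
Outlet amounts (n = n₀ + ν ξ):
  U: 344.5 − 1(134) = 210.5
  P: 1674 − 2(134) = 1406
  Q: 0 + 1(134) = 134
  R: 293.6 (inert)
Total out = 210.5 + 1406 + 134 + 293.6 = 2044 mol/s.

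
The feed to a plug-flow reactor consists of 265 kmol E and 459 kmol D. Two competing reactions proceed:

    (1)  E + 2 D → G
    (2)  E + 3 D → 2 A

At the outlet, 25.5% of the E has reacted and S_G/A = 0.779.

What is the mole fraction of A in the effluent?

0.0897

Conversion of E: E consumed = 0.255 × 265 = 67.58 kmol = 1ξ₁ + 1ξ₂.
Selectivity: 1ξ₁ / (2ξ₂) = 0.779 → ξ₁ = 1.558 ξ₂.
Substitute: (1·1.558 + 1) ξ₂ = 67.58 → ξ₂ = 26.42 kmol, ξ₁ = 41.16 kmol.
Outlet amounts (n = n₀ + Σ ν·ξ):
  E: 265 − 1(41.16) − 1(26.42) = 197.4
  D: 459 − 2(41.16) − 3(26.42) = 297.4
  G: 0 + 1(41.16) = 41.16
  A: 0 + 2(26.42) = 52.83
Total out = 588.9 kmol; y_A = 52.83 / 588.9 = 0.08972.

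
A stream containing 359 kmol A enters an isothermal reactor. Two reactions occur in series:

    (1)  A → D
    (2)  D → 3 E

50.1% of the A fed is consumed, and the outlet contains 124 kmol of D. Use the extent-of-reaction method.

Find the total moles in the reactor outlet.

Conversion of A: A consumed = 1ξ₁ = 0.501 × 359 → ξ₁ = 179.9 kmol.
D balance: n_D = 0 + 1ξ₁ − 1ξ₂ = 124 → ξ₂ = (1·179.9 − 124)/1 = 55.86 kmol.
Outlet amounts (n = n₀ + Σ ν·ξ):
  A: 359 − 1(179.9) = 179.1
  D: 0 + 1(179.9) − 1(55.86) = 124
  E: 0 + 3(55.86) = 167.6
Total out = 179.1 + 124 + 167.6 = 470.7 kmol.

471 kmol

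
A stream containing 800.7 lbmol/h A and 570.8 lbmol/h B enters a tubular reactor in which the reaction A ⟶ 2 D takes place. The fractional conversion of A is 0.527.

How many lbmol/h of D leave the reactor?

A reacted = 0.527 × 800.7 = 422 lbmol/h; ν_A = −1, so ξ = 422/1 = 422 lbmol/h.
Outlet amounts (n = n₀ + ν ξ):
  A: 800.7 − 1(422) = 378.7
  D: 0 + 2(422) = 843.9
  B: 570.8 (inert)

844 lbmol/h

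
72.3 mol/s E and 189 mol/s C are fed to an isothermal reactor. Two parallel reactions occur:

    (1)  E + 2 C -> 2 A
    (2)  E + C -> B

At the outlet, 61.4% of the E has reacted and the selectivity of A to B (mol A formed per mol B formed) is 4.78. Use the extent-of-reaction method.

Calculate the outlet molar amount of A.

Conversion of E: E consumed = 0.614 × 72.3 = 44.39 mol/s = 1ξ₁ + 1ξ₂.
Selectivity: 2ξ₁ / (1ξ₂) = 4.78 → ξ₁ = 2.39 ξ₂.
Substitute: (1·2.39 + 1) ξ₂ = 44.39 → ξ₂ = 13.1 mol/s, ξ₁ = 31.3 mol/s.
Outlet amounts (n = n₀ + Σ ν·ξ):
  E: 72.3 − 1(31.3) − 1(13.1) = 27.91
  C: 189 − 2(31.3) − 1(13.1) = 113.3
  A: 0 + 2(31.3) = 62.59
  B: 0 + 1(13.1) = 13.1

62.6 mol/s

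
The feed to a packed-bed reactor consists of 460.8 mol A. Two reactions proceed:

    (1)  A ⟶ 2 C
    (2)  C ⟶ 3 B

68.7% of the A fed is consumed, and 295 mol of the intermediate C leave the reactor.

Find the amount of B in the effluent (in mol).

Conversion of A: A consumed = 1ξ₁ = 0.687 × 460.8 → ξ₁ = 316.6 mol.
C balance: n_C = 0 + 2ξ₁ − 1ξ₂ = 295 → ξ₂ = (2·316.6 − 295)/1 = 338.1 mol.
Outlet amounts (n = n₀ + Σ ν·ξ):
  A: 460.8 − 1(316.6) = 144.2
  C: 0 + 2(316.6) − 1(338.1) = 295
  B: 0 + 3(338.1) = 1014

1010 mol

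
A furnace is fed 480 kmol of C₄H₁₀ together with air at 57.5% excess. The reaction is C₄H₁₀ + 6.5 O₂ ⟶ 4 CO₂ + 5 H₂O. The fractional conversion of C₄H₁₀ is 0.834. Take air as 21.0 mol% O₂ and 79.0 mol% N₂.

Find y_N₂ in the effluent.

Stoichiometric O₂ = 6.5 × 480 = 3120 kmol; O₂ fed = 3120 × 1.575 = 4914 kmol.
N₂ fed = 4914 × 79/21 = 18490 kmol.
Fuel reacted = 0.834 × 480 → ξ = 400.3 kmol.
Outlet (n = n₀ + ν ξ):
  C₄H₁₀: 480 − 1(400.3) = 79.68
  O₂: 4914 − 6.5(400.3) = 2312
  N₂: 18490 (inert)
  CO₂: 0 + 4(400.3) = 1601
  H₂O: 0 + 5(400.3) = 2002
Total out = 24480 kmol; y_N₂ = 18490 / 24480 = 0.7551.

0.755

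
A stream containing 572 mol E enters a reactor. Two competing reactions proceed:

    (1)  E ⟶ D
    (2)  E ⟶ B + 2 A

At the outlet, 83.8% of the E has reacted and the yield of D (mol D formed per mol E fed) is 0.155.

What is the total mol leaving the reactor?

1350 mol

Yield of D: 1ξ₁ / 572 = 0.155 → ξ₁ = 88.66 mol.
Conversion of E: 1ξ₁ + 1ξ₂ = 0.838 × 572 = 479.3 → ξ₂ = 390.7 mol.
Outlet amounts (n = n₀ + Σ ν·ξ):
  E: 572 − 1(88.66) − 1(390.7) = 92.66
  D: 0 + 1(88.66) = 88.66
  B: 0 + 1(390.7) = 390.7
  A: 0 + 2(390.7) = 781.4
Total out = 92.66 + 88.66 + 390.7 + 781.4 = 1353 mol.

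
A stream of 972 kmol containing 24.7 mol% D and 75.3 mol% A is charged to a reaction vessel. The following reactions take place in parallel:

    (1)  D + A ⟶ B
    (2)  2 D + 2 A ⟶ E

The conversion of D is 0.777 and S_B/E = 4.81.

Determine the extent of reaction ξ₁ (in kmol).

ξ₁ = 132 kmol

Conversion of D: D consumed = 0.777 × 240.1 = 186.5 kmol = 1ξ₁ + 2ξ₂.
Selectivity: 1ξ₁ / (1ξ₂) = 4.81 → ξ₁ = 4.81 ξ₂.
Substitute: (1·4.81 + 2) ξ₂ = 186.5 → ξ₂ = 27.39 kmol, ξ₁ = 131.8 kmol.
Outlet amounts (n = n₀ + Σ ν·ξ):
  D: 240.1 − 1(131.8) − 2(27.39) = 53.54
  A: 731.9 − 1(131.8) − 2(27.39) = 545.4
  B: 0 + 1(131.8) = 131.8
  E: 0 + 1(27.39) = 27.39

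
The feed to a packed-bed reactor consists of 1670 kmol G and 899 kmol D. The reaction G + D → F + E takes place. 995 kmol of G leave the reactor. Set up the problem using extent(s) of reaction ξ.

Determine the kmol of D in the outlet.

224 kmol

For G: n = n₀ − 1ξ → 995 = 1670 − 1ξ, giving ξ = 675 kmol.
Outlet amounts (n = n₀ + ν ξ):
  G: 1670 − 1(675) = 995
  D: 899 − 1(675) = 224
  F: 0 + 1(675) = 675
  E: 0 + 1(675) = 675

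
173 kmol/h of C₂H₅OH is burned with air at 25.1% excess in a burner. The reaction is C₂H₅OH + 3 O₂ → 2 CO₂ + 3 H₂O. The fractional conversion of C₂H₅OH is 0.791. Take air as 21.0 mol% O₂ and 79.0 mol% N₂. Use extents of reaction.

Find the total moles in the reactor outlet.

3400 kmol/h

Stoichiometric O₂ = 3 × 173 = 519 kmol/h; O₂ fed = 519 × 1.251 = 649.3 kmol/h.
N₂ fed = 649.3 × 79/21 = 2442 kmol/h.
Fuel reacted = 0.791 × 173 → ξ = 136.8 kmol/h.
Outlet (n = n₀ + ν ξ):
  C₂H₅OH: 173 − 1(136.8) = 36.16
  O₂: 649.3 − 3(136.8) = 238.7
  N₂: 2442 (inert)
  CO₂: 0 + 2(136.8) = 273.7
  H₂O: 0 + 3(136.8) = 410.5
Total out = 36.16 + 238.7 + 2442 + 273.7 + 410.5 = 3402 kmol/h.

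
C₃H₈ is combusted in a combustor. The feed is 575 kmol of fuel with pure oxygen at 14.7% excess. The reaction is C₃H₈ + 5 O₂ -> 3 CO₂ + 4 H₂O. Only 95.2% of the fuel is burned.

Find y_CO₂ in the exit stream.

Stoichiometric O₂ = 5 × 575 = 2875 kmol; O₂ fed = 2875 × 1.147 = 3298 kmol.
Fuel reacted = 0.952 × 575 → ξ = 547.4 kmol.
Outlet (n = n₀ + ν ξ):
  C₃H₈: 575 − 1(547.4) = 27.6
  O₂: 3298 − 5(547.4) = 560.6
  CO₂: 0 + 3(547.4) = 1642
  H₂O: 0 + 4(547.4) = 2190
Total out = 4420 kmol; y_CO₂ = 1642 / 4420 = 0.3715.

0.372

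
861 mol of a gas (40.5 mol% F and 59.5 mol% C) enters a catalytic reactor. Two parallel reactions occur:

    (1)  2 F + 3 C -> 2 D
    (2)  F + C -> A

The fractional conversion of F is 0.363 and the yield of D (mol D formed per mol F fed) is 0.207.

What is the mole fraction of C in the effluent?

0.501

Yield of D: 2ξ₁ / 348.7 = 0.207 → ξ₁ = 36.09 mol.
Conversion of F: 2ξ₁ + 1ξ₂ = 0.363 × 348.7 = 126.6 → ξ₂ = 54.4 mol.
Outlet amounts (n = n₀ + Σ ν·ξ):
  F: 348.7 − 2(36.09) − 1(54.4) = 222.1
  C: 512.3 − 3(36.09) − 1(54.4) = 349.6
  D: 0 + 2(36.09) = 72.18
  A: 0 + 1(54.4) = 54.4
Total out = 698.3 mol; y_C = 349.6 / 698.3 = 0.5007.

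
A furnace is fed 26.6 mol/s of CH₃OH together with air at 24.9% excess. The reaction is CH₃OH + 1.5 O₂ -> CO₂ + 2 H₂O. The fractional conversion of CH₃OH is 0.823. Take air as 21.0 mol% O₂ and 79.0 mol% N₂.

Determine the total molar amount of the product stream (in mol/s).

275 mol/s

Stoichiometric O₂ = 1.5 × 26.6 = 39.9 mol/s; O₂ fed = 39.9 × 1.249 = 49.84 mol/s.
N₂ fed = 49.84 × 79/21 = 187.5 mol/s.
Fuel reacted = 0.823 × 26.6 → ξ = 21.89 mol/s.
Outlet (n = n₀ + ν ξ):
  CH₃OH: 26.6 − 1(21.89) = 4.708
  O₂: 49.84 − 1.5(21.89) = 17
  N₂: 187.5 (inert)
  CO₂: 0 + 1(21.89) = 21.89
  H₂O: 0 + 2(21.89) = 43.78
Total out = 4.708 + 17 + 187.5 + 21.89 + 43.78 = 274.9 mol/s.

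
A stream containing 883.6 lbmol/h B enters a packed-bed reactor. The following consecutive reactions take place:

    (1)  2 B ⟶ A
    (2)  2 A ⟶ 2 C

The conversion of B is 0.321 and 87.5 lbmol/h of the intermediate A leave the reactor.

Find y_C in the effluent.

Conversion of B: B consumed = 2ξ₁ = 0.321 × 883.6 → ξ₁ = 141.8 lbmol/h.
A balance: n_A = 0 + 1ξ₁ − 2ξ₂ = 87.5 → ξ₂ = (1·141.8 − 87.5)/2 = 27.16 lbmol/h.
Outlet amounts (n = n₀ + Σ ν·ξ):
  B: 883.6 − 2(141.8) = 600
  A: 0 + 1(141.8) − 2(27.16) = 87.5
  C: 0 + 2(27.16) = 54.32
Total out = 741.8 lbmol/h; y_C = 54.32 / 741.8 = 0.07323.

0.0732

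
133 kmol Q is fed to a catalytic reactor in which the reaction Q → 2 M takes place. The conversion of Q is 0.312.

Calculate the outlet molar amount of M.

Q reacted = 0.312 × 133 = 41.5 kmol; ν_Q = −1, so ξ = 41.5/1 = 41.5 kmol.
Outlet amounts (n = n₀ + ν ξ):
  Q: 133 − 1(41.5) = 91.5
  M: 0 + 2(41.5) = 82.99

83 kmol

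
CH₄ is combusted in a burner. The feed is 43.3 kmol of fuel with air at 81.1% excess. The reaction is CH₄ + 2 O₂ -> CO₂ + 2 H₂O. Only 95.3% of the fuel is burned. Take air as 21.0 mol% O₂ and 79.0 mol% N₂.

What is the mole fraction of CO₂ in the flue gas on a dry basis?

Stoichiometric O₂ = 2 × 43.3 = 86.6 kmol; O₂ fed = 86.6 × 1.811 = 156.8 kmol.
N₂ fed = 156.8 × 79/21 = 590 kmol.
Fuel reacted = 0.953 × 43.3 → ξ = 41.26 kmol.
Outlet (n = n₀ + ν ξ):
  CH₄: 43.3 − 1(41.26) = 2.035
  O₂: 156.8 − 2(41.26) = 74.3
  N₂: 590 (inert)
  CO₂: 0 + 1(41.26) = 41.26
  H₂O: 0 + 2(41.26) = 82.53
Dry total = 707.6 kmol; y_CO₂ (dry) = 41.26 / 707.6 = 0.05832.

0.0583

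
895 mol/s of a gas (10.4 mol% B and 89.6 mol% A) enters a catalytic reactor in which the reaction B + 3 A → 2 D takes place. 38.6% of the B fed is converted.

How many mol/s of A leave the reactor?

694 mol/s

B reacted = 0.386 × 93.08 = 35.93 mol/s; ν_B = −1, so ξ = 35.93/1 = 35.93 mol/s.
Outlet amounts (n = n₀ + ν ξ):
  B: 93.08 − 1(35.93) = 57.15
  A: 801.9 − 3(35.93) = 694.1
  D: 0 + 2(35.93) = 71.86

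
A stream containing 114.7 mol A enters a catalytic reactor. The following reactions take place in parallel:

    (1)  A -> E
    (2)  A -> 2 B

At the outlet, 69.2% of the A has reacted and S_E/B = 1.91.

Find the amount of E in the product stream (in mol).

Conversion of A: A consumed = 0.692 × 114.7 = 79.37 mol = 1ξ₁ + 1ξ₂.
Selectivity: 1ξ₁ / (2ξ₂) = 1.91 → ξ₁ = 3.82 ξ₂.
Substitute: (1·3.82 + 1) ξ₂ = 79.37 → ξ₂ = 16.47 mol, ξ₁ = 62.91 mol.
Outlet amounts (n = n₀ + Σ ν·ξ):
  A: 114.7 − 1(62.91) − 1(16.47) = 35.33
  E: 0 + 1(62.91) = 62.91
  B: 0 + 2(16.47) = 32.93

62.9 mol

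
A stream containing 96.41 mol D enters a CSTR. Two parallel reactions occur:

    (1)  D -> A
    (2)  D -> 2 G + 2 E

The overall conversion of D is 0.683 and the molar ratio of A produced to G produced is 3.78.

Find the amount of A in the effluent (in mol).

58.2 mol

Conversion of D: D consumed = 0.683 × 96.41 = 65.85 mol = 1ξ₁ + 1ξ₂.
Selectivity: 1ξ₁ / (2ξ₂) = 3.78 → ξ₁ = 7.56 ξ₂.
Substitute: (1·7.56 + 1) ξ₂ = 65.85 → ξ₂ = 7.693 mol, ξ₁ = 58.16 mol.
Outlet amounts (n = n₀ + Σ ν·ξ):
  D: 96.41 − 1(58.16) − 1(7.693) = 30.56
  A: 0 + 1(58.16) = 58.16
  G: 0 + 2(7.693) = 15.39
  E: 0 + 2(7.693) = 15.39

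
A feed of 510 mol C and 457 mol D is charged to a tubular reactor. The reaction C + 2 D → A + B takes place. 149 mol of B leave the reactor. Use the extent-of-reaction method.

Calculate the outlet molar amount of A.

For B: n = n₀ + 1ξ → 149 = 0 + 1ξ, giving ξ = 149 mol.
Outlet amounts (n = n₀ + ν ξ):
  C: 510 − 1(149) = 361
  D: 457 − 2(149) = 159
  A: 0 + 1(149) = 149
  B: 0 + 1(149) = 149

149 mol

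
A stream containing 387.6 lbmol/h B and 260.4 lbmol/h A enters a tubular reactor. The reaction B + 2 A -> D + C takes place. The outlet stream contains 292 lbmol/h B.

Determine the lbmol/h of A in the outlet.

For B: n = n₀ − 1ξ → 292 = 387.6 − 1ξ, giving ξ = 95.6 lbmol/h.
Outlet amounts (n = n₀ + ν ξ):
  B: 387.6 − 1(95.6) = 292
  A: 260.4 − 2(95.6) = 69.2
  D: 0 + 1(95.6) = 95.6
  C: 0 + 1(95.6) = 95.6

69.2 lbmol/h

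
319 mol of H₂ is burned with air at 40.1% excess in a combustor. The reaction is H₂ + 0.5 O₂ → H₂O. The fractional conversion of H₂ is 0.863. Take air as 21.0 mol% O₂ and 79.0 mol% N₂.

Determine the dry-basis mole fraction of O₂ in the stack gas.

Stoichiometric O₂ = 0.5 × 319 = 159.5 mol; O₂ fed = 159.5 × 1.401 = 223.5 mol.
N₂ fed = 223.5 × 79/21 = 840.6 mol.
Fuel reacted = 0.863 × 319 → ξ = 275.3 mol.
Outlet (n = n₀ + ν ξ):
  H₂: 319 − 1(275.3) = 43.7
  O₂: 223.5 − 0.5(275.3) = 85.81
  N₂: 840.6 (inert)
  H₂O: 0 + 1(275.3) = 275.3
Dry total = 970.1 mol; y_O₂ (dry) = 85.81 / 970.1 = 0.08845.

0.0885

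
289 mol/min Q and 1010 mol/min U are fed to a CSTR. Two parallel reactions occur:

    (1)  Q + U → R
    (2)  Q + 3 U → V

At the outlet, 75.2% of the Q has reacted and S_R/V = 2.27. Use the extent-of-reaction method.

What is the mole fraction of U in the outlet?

0.695

Conversion of Q: Q consumed = 0.752 × 289 = 217.3 mol/min = 1ξ₁ + 1ξ₂.
Selectivity: 1ξ₁ / (1ξ₂) = 2.27 → ξ₁ = 2.27 ξ₂.
Substitute: (1·2.27 + 1) ξ₂ = 217.3 → ξ₂ = 66.46 mol/min, ξ₁ = 150.9 mol/min.
Outlet amounts (n = n₀ + Σ ν·ξ):
  Q: 289 − 1(150.9) − 1(66.46) = 71.67
  U: 1010 − 1(150.9) − 3(66.46) = 659.7
  R: 0 + 1(150.9) = 150.9
  V: 0 + 1(66.46) = 66.46
Total out = 948.7 mol/min; y_U = 659.7 / 948.7 = 0.6954.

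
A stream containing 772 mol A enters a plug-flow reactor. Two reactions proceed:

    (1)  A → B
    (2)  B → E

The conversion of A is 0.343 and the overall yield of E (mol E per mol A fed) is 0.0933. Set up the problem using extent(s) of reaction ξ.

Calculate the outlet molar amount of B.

Conversion of A: A consumed = 1ξ₁ = 0.343 × 772 → ξ₁ = 264.8 mol.
Yield of E: 1ξ₂ / 772 = 0.0933 → ξ₂ = 72.03 mol.
Outlet amounts (n = n₀ + Σ ν·ξ):
  A: 772 − 1(264.8) = 507.2
  B: 0 + 1(264.8) − 1(72.03) = 192.8
  E: 0 + 1(72.03) = 72.03

193 mol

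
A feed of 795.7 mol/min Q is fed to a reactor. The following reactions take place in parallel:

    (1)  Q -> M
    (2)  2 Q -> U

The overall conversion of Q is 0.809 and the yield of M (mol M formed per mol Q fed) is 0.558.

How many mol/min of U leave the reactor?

Yield of M: 1ξ₁ / 795.7 = 0.558 → ξ₁ = 444 mol/min.
Conversion of Q: 1ξ₁ + 2ξ₂ = 0.809 × 795.7 = 643.7 → ξ₂ = 99.86 mol/min.
Outlet amounts (n = n₀ + Σ ν·ξ):
  Q: 795.7 − 1(444) − 2(99.86) = 152
  M: 0 + 1(444) = 444
  U: 0 + 1(99.86) = 99.86

99.9 mol/min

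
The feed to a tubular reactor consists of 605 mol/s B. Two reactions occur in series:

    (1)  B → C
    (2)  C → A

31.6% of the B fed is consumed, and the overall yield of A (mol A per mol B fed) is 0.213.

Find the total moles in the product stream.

605 mol/s

Conversion of B: B consumed = 1ξ₁ = 0.316 × 605 → ξ₁ = 191.2 mol/s.
Yield of A: 1ξ₂ / 605 = 0.213 → ξ₂ = 128.9 mol/s.
Outlet amounts (n = n₀ + Σ ν·ξ):
  B: 605 − 1(191.2) = 413.8
  C: 0 + 1(191.2) − 1(128.9) = 62.31
  A: 0 + 1(128.9) = 128.9
Total out = 413.8 + 62.31 + 128.9 = 605 mol/s.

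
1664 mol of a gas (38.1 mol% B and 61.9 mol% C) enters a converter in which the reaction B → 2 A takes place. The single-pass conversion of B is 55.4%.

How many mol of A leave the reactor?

702 mol

B reacted = 0.554 × 634 = 351.2 mol; ν_B = −1, so ξ = 351.2/1 = 351.2 mol.
Outlet amounts (n = n₀ + ν ξ):
  B: 634 − 1(351.2) = 282.8
  A: 0 + 2(351.2) = 702.5
  C: 1030 (inert)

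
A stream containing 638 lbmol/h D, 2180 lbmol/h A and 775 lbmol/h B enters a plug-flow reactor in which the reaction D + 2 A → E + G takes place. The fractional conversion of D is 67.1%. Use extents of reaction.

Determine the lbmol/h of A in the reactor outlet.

1320 lbmol/h

D reacted = 0.671 × 638 = 428.1 lbmol/h; ν_D = −1, so ξ = 428.1/1 = 428.1 lbmol/h.
Outlet amounts (n = n₀ + ν ξ):
  D: 638 − 1(428.1) = 209.9
  A: 2180 − 2(428.1) = 1324
  E: 0 + 1(428.1) = 428.1
  G: 0 + 1(428.1) = 428.1
  B: 775 (inert)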